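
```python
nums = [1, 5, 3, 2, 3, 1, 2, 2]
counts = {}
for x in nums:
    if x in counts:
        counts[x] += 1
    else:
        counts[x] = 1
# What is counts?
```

Initial: counts = {}, nums = [1, 5, 3, 2, 3, 1, 2, 2]
See 1: counts = {1: 1}
See 5: counts = {1: 1, 5: 1}
See 3: counts = {1: 1, 5: 1, 3: 1}
See 2: counts = {1: 1, 5: 1, 3: 1, 2: 1}
See 3: counts = {1: 1, 5: 1, 3: 2, 2: 1}
See 1: counts = {1: 2, 5: 1, 3: 2, 2: 1}
See 2: counts = {1: 2, 5: 1, 3: 2, 2: 2}
See 2: counts = {1: 2, 5: 1, 3: 2, 2: 3}

{1: 2, 5: 1, 3: 2, 2: 3}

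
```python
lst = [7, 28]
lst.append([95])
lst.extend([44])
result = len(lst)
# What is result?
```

After line 1: lst = [7, 28]
After line 2 (append adds [95] as single element): lst = [7, 28, [95]]
After line 3 (extend unpacks [44], adds 44): lst = [7, 28, [95], 44]
After line 4: result = len(lst) = 4

4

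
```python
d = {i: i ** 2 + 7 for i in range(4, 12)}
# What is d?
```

{4: 23, 5: 32, 6: 43, 7: 56, 8: 71, 9: 88, 10: 107, 11: 128}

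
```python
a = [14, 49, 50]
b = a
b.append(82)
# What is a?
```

After line 1: a = [14, 49, 50]
After line 2 (b = a is an alias, same object): a = [14, 49, 50], b = [14, 49, 50]
After line 3 (b.append mutates the shared list): a = [14, 49, 50, 82], b = [14, 49, 50, 82]

[14, 49, 50, 82]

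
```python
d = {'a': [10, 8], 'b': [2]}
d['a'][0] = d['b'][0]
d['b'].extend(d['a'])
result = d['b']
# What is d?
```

After line 1: d = {'a': [10, 8], 'b': [2]}
After line 2 (a[0] = b[0] = 2): d = {'a': [2, 8], 'b': [2]}
After line 3 (b.extend(a) appends [2, 8]): d = {'a': [2, 8], 'b': [2, 2, 8]}
After line 4: result = d['b'] = [2, 2, 8]

{'a': [2, 8], 'b': [2, 2, 8]}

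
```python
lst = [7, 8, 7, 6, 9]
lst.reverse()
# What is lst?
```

[9, 6, 7, 8, 7]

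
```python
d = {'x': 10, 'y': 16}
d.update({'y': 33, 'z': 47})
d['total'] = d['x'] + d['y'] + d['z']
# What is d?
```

After line 1: d = {'x': 10, 'y': 16}
After line 2 (y overwritten, z added): d = {'x': 10, 'y': 33, 'z': 47}
After line 3 (total = 10 + 33 + 47 = 90): d = {'x': 10, 'y': 33, 'z': 47, 'total': 90}

{'x': 10, 'y': 33, 'z': 47, 'total': 90}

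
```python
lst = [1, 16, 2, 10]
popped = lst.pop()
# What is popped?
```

10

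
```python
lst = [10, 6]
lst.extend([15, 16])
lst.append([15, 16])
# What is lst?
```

After line 1: lst = [10, 6]
After line 2 (extend unpacks [15, 16]): lst = [10, 6, 15, 16]
After line 3 (append adds [15, 16] as single element): lst = [10, 6, 15, 16, [15, 16]]

[10, 6, 15, 16, [15, 16]]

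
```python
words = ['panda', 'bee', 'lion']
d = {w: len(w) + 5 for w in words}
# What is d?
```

{'panda': 10, 'bee': 8, 'lion': 9}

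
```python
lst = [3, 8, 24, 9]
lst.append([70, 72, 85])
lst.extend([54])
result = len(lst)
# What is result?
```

After line 1: lst = [3, 8, 24, 9]
After line 2 (append adds [70, 72, 85] as single element): lst = [3, 8, 24, 9, [70, 72, 85]]
After line 3 (extend unpacks [54], adds 54): lst = [3, 8, 24, 9, [70, 72, 85], 54]
After line 4: result = len(lst) = 6

6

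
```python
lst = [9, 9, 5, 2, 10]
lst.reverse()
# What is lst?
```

[10, 2, 5, 9, 9]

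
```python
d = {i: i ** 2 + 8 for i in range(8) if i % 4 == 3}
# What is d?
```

{3: 17, 7: 57}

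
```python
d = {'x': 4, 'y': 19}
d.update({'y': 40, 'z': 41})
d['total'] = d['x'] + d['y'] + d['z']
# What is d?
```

After line 1: d = {'x': 4, 'y': 19}
After line 2 (y overwritten, z added): d = {'x': 4, 'y': 40, 'z': 41}
After line 3 (total = 4 + 40 + 41 = 85): d = {'x': 4, 'y': 40, 'z': 41, 'total': 85}

{'x': 4, 'y': 40, 'z': 41, 'total': 85}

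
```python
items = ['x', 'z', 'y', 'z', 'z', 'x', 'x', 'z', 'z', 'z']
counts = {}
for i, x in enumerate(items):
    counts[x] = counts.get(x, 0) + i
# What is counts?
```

Initial: counts = {}, items = ['x', 'z', 'y', 'z', 'z', 'x', 'x', 'z', 'z', 'z']
i=0, x='x': counts = {'x': 0}
i=1, x='z': counts = {'x': 0, 'z': 1}
i=2, x='y': counts = {'x': 0, 'z': 1, 'y': 2}
i=3, x='z': counts = {'x': 0, 'z': 4, 'y': 2}
i=4, x='z': counts = {'x': 0, 'z': 8, 'y': 2}
i=5, x='x': counts = {'x': 5, 'z': 8, 'y': 2}
i=6, x='x': counts = {'x': 11, 'z': 8, 'y': 2}
i=7, x='z': counts = {'x': 11, 'z': 15, 'y': 2}
i=8, x='z': counts = {'x': 11, 'z': 23, 'y': 2}
i=9, x='z': counts = {'x': 11, 'z': 32, 'y': 2}

{'x': 11, 'z': 32, 'y': 2}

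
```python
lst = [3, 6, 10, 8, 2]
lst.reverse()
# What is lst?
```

[2, 8, 10, 6, 3]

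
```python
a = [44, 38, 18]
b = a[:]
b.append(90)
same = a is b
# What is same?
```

After line 1: a = [44, 38, 18]
After line 2 (b = a[:] is a shallow copy, new object): a = [44, 38, 18], b = [44, 38, 18]
After line 3 (append only mutates b): a = [44, 38, 18], b = [44, 38, 18, 90]
After line 4 (same = a is b; different objects -> False): same = False

False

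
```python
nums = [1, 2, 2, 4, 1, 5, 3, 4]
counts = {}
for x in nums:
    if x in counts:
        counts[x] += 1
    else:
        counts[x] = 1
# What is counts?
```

Initial: counts = {}, nums = [1, 2, 2, 4, 1, 5, 3, 4]
See 1: counts = {1: 1}
See 2: counts = {1: 1, 2: 1}
See 2: counts = {1: 1, 2: 2}
See 4: counts = {1: 1, 2: 2, 4: 1}
See 1: counts = {1: 2, 2: 2, 4: 1}
See 5: counts = {1: 2, 2: 2, 4: 1, 5: 1}
See 3: counts = {1: 2, 2: 2, 4: 1, 5: 1, 3: 1}
See 4: counts = {1: 2, 2: 2, 4: 2, 5: 1, 3: 1}

{1: 2, 2: 2, 4: 2, 5: 1, 3: 1}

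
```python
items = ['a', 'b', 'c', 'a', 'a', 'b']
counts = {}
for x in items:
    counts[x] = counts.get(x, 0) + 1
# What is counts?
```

Initial: counts = {}, items = ['a', 'b', 'c', 'a', 'a', 'b']
See 'a': counts = {'a': 1}
See 'b': counts = {'a': 1, 'b': 1}
See 'c': counts = {'a': 1, 'b': 1, 'c': 1}
See 'a': counts = {'a': 2, 'b': 1, 'c': 1}
See 'a': counts = {'a': 3, 'b': 1, 'c': 1}
See 'b': counts = {'a': 3, 'b': 2, 'c': 1}

{'a': 3, 'b': 2, 'c': 1}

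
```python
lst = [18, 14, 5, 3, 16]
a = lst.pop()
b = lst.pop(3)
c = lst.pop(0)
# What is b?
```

After line 1: lst = [18, 14, 5, 3, 16]
After line 2 (pop() -> a = 16): lst = [18, 14, 5, 3]
After line 3 (pop(3) -> b = 3): lst = [18, 14, 5]
After line 4 (pop(0) -> c = 18): lst = [14, 5]

3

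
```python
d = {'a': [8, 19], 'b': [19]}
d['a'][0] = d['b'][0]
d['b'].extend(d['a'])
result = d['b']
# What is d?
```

After line 1: d = {'a': [8, 19], 'b': [19]}
After line 2 (a[0] = b[0] = 19): d = {'a': [19, 19], 'b': [19]}
After line 3 (b.extend(a) appends [19, 19]): d = {'a': [19, 19], 'b': [19, 19, 19]}
After line 4: result = d['b'] = [19, 19, 19]

{'a': [19, 19], 'b': [19, 19, 19]}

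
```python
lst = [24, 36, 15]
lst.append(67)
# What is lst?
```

[24, 36, 15, 67]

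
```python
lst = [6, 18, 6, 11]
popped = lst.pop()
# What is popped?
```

11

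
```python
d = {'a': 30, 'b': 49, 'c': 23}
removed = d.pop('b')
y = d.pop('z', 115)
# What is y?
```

After line 1: d = {'a': 30, 'b': 49, 'c': 23}
After line 2 (pop 'b' returns 49): d = {'a': 30, 'c': 23}, removed = 49
After line 3 (pop 'z' missing, returns default 115): d = {'a': 30, 'c': 23}, y = 115

115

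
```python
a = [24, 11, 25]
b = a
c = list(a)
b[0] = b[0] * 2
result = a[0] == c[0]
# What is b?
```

After line 1: a = [24, 11, 25]
After line 2 (b = a, alias): a = [24, 11, 25], b = [24, 11, 25]
After line 3 (c = list(a) is a copy, new object): c = [24, 11, 25]
After line 4 (b[0] = 24 * 2 = 48; mutates shared a/b): a = b = [48, 11, 25], c = [24, 11, 25]
After line 5 (a[0] = 48, c[0] = 24; result = False)

[48, 11, 25]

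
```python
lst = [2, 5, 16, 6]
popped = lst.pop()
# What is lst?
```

[2, 5, 16]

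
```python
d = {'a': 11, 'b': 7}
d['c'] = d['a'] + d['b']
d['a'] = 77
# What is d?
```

After line 1: d = {'a': 11, 'b': 7}
After line 2 (d['c'] = 11 + 7): d = {'a': 11, 'b': 7, 'c': 18}
After line 3: d = {'a': 77, 'b': 7, 'c': 18}

{'a': 77, 'b': 7, 'c': 18}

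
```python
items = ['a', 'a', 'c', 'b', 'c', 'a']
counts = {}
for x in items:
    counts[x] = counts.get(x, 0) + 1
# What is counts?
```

Initial: counts = {}, items = ['a', 'a', 'c', 'b', 'c', 'a']
See 'a': counts = {'a': 1}
See 'a': counts = {'a': 2}
See 'c': counts = {'a': 2, 'c': 1}
See 'b': counts = {'a': 2, 'c': 1, 'b': 1}
See 'c': counts = {'a': 2, 'c': 2, 'b': 1}
See 'a': counts = {'a': 3, 'c': 2, 'b': 1}

{'a': 3, 'c': 2, 'b': 1}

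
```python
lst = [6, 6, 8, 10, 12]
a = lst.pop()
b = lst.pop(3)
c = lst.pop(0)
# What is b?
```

After line 1: lst = [6, 6, 8, 10, 12]
After line 2 (pop() -> a = 12): lst = [6, 6, 8, 10]
After line 3 (pop(3) -> b = 10): lst = [6, 6, 8]
After line 4 (pop(0) -> c = 6): lst = [6, 8]

10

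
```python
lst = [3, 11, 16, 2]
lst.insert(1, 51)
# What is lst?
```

[3, 51, 11, 16, 2]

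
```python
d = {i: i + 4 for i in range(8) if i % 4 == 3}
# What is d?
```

{3: 7, 7: 11}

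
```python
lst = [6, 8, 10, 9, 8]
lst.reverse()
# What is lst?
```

[8, 9, 10, 8, 6]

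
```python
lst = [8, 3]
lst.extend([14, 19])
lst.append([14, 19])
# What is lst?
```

After line 1: lst = [8, 3]
After line 2 (extend unpacks [14, 19]): lst = [8, 3, 14, 19]
After line 3 (append adds [14, 19] as single element): lst = [8, 3, 14, 19, [14, 19]]

[8, 3, 14, 19, [14, 19]]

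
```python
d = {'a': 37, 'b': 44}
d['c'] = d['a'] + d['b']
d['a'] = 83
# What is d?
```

After line 1: d = {'a': 37, 'b': 44}
After line 2 (d['c'] = 37 + 44): d = {'a': 37, 'b': 44, 'c': 81}
After line 3: d = {'a': 83, 'b': 44, 'c': 81}

{'a': 83, 'b': 44, 'c': 81}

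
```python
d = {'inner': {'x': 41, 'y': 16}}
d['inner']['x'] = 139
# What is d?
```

After line 1: d = {'inner': {'x': 41, 'y': 16}}
After line 2 (inner x overwritten): d = {'inner': {'x': 139, 'y': 16}}

{'inner': {'x': 139, 'y': 16}}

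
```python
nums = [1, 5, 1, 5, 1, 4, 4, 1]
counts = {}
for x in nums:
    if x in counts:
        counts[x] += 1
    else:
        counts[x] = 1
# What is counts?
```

Initial: counts = {}, nums = [1, 5, 1, 5, 1, 4, 4, 1]
See 1: counts = {1: 1}
See 5: counts = {1: 1, 5: 1}
See 1: counts = {1: 2, 5: 1}
See 5: counts = {1: 2, 5: 2}
See 1: counts = {1: 3, 5: 2}
See 4: counts = {1: 3, 5: 2, 4: 1}
See 4: counts = {1: 3, 5: 2, 4: 2}
See 1: counts = {1: 4, 5: 2, 4: 2}

{1: 4, 5: 2, 4: 2}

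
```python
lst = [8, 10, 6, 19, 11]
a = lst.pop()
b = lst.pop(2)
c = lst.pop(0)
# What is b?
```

After line 1: lst = [8, 10, 6, 19, 11]
After line 2 (pop() -> a = 11): lst = [8, 10, 6, 19]
After line 3 (pop(2) -> b = 6): lst = [8, 10, 19]
After line 4 (pop(0) -> c = 8): lst = [10, 19]

6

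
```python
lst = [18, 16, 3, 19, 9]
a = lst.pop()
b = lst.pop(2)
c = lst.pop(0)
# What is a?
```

After line 1: lst = [18, 16, 3, 19, 9]
After line 2 (pop() -> a = 9): lst = [18, 16, 3, 19]
After line 3 (pop(2) -> b = 3): lst = [18, 16, 19]
After line 4 (pop(0) -> c = 18): lst = [16, 19]

9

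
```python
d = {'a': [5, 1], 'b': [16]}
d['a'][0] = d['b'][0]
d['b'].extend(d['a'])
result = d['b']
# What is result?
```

After line 1: d = {'a': [5, 1], 'b': [16]}
After line 2 (a[0] = b[0] = 16): d = {'a': [16, 1], 'b': [16]}
After line 3 (b.extend(a) appends [16, 1]): d = {'a': [16, 1], 'b': [16, 16, 1]}
After line 4: result = d['b'] = [16, 16, 1]

[16, 16, 1]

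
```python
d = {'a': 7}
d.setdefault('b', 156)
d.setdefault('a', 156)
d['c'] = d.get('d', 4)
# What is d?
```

After line 1: d = {'a': 7}
After line 2 (setdefault adds 'b'=156): d = {'a': 7, 'b': 156}
After line 3 (setdefault 'a' no-op, already exists): d = {'a': 7, 'b': 156}
After line 4 (get('d', 4) returns default since 'd' not in d): d = {'a': 7, 'b': 156, 'c': 4}

{'a': 7, 'b': 156, 'c': 4}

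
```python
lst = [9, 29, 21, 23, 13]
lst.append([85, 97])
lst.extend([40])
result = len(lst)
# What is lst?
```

After line 1: lst = [9, 29, 21, 23, 13]
After line 2 (append adds [85, 97] as single element): lst = [9, 29, 21, 23, 13, [85, 97]]
After line 3 (extend unpacks [40], adds 40): lst = [9, 29, 21, 23, 13, [85, 97], 40]
After line 4: result = len(lst) = 7

[9, 29, 21, 23, 13, [85, 97], 40]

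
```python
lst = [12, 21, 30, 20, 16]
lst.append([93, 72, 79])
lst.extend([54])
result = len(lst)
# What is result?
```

After line 1: lst = [12, 21, 30, 20, 16]
After line 2 (append adds [93, 72, 79] as single element): lst = [12, 21, 30, 20, 16, [93, 72, 79]]
After line 3 (extend unpacks [54], adds 54): lst = [12, 21, 30, 20, 16, [93, 72, 79], 54]
After line 4: result = len(lst) = 7

7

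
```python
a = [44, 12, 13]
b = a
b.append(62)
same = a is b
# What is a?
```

After line 1: a = [44, 12, 13]
After line 2 (b = a is an alias, same object): a = [44, 12, 13], b = [44, 12, 13]
After line 3 (b.append mutates the shared list): a = [44, 12, 13, 62], b = [44, 12, 13, 62]
After line 4 (same = a is b; same object -> True): same = True

[44, 12, 13, 62]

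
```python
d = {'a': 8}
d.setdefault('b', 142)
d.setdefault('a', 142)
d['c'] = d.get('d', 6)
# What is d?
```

After line 1: d = {'a': 8}
After line 2 (setdefault adds 'b'=142): d = {'a': 8, 'b': 142}
After line 3 (setdefault 'a' no-op, already exists): d = {'a': 8, 'b': 142}
After line 4 (get('d', 6) returns default since 'd' not in d): d = {'a': 8, 'b': 142, 'c': 6}

{'a': 8, 'b': 142, 'c': 6}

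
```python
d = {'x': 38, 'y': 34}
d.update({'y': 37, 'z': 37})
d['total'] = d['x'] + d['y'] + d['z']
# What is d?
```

After line 1: d = {'x': 38, 'y': 34}
After line 2 (y overwritten, z added): d = {'x': 38, 'y': 37, 'z': 37}
After line 3 (total = 38 + 37 + 37 = 112): d = {'x': 38, 'y': 37, 'z': 37, 'total': 112}

{'x': 38, 'y': 37, 'z': 37, 'total': 112}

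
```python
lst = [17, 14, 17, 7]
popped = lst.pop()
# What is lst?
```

[17, 14, 17]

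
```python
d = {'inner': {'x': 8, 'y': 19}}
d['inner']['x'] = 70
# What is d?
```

After line 1: d = {'inner': {'x': 8, 'y': 19}}
After line 2 (inner x overwritten): d = {'inner': {'x': 70, 'y': 19}}

{'inner': {'x': 70, 'y': 19}}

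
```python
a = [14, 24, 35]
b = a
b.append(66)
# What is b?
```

After line 1: a = [14, 24, 35]
After line 2 (b = a is an alias, same object): a = [14, 24, 35], b = [14, 24, 35]
After line 3 (b.append mutates the shared list): a = [14, 24, 35, 66], b = [14, 24, 35, 66]

[14, 24, 35, 66]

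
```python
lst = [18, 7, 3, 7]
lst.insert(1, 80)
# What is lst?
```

[18, 80, 7, 3, 7]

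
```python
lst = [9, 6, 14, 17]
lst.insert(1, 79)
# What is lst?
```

[9, 79, 6, 14, 17]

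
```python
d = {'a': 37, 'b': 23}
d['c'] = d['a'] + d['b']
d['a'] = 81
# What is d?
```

After line 1: d = {'a': 37, 'b': 23}
After line 2 (d['c'] = 37 + 23): d = {'a': 37, 'b': 23, 'c': 60}
After line 3: d = {'a': 81, 'b': 23, 'c': 60}

{'a': 81, 'b': 23, 'c': 60}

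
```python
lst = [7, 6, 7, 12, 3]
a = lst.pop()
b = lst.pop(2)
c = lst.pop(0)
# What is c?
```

After line 1: lst = [7, 6, 7, 12, 3]
After line 2 (pop() -> a = 3): lst = [7, 6, 7, 12]
After line 3 (pop(2) -> b = 7): lst = [7, 6, 12]
After line 4 (pop(0) -> c = 7): lst = [6, 12]

7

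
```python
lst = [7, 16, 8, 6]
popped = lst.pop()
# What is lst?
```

[7, 16, 8]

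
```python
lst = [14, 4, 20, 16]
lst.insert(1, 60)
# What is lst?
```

[14, 60, 4, 20, 16]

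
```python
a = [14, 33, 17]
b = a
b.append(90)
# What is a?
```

After line 1: a = [14, 33, 17]
After line 2 (b = a is an alias, same object): a = [14, 33, 17], b = [14, 33, 17]
After line 3 (b.append mutates the shared list): a = [14, 33, 17, 90], b = [14, 33, 17, 90]

[14, 33, 17, 90]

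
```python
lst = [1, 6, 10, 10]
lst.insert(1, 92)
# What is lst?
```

[1, 92, 6, 10, 10]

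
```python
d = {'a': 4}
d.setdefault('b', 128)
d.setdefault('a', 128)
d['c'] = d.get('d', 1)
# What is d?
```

After line 1: d = {'a': 4}
After line 2 (setdefault adds 'b'=128): d = {'a': 4, 'b': 128}
After line 3 (setdefault 'a' no-op, already exists): d = {'a': 4, 'b': 128}
After line 4 (get('d', 1) returns default since 'd' not in d): d = {'a': 4, 'b': 128, 'c': 1}

{'a': 4, 'b': 128, 'c': 1}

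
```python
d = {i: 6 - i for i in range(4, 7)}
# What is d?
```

{4: 2, 5: 1, 6: 0}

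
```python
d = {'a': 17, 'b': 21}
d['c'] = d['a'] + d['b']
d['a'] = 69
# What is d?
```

After line 1: d = {'a': 17, 'b': 21}
After line 2 (d['c'] = 17 + 21): d = {'a': 17, 'b': 21, 'c': 38}
After line 3: d = {'a': 69, 'b': 21, 'c': 38}

{'a': 69, 'b': 21, 'c': 38}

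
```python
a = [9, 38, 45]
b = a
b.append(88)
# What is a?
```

After line 1: a = [9, 38, 45]
After line 2 (b = a is an alias, same object): a = [9, 38, 45], b = [9, 38, 45]
After line 3 (b.append mutates the shared list): a = [9, 38, 45, 88], b = [9, 38, 45, 88]

[9, 38, 45, 88]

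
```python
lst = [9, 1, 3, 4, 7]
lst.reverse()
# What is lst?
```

[7, 4, 3, 1, 9]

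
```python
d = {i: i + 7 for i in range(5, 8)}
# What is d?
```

{5: 12, 6: 13, 7: 14}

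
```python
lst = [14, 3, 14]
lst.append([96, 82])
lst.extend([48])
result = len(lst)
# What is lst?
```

After line 1: lst = [14, 3, 14]
After line 2 (append adds [96, 82] as single element): lst = [14, 3, 14, [96, 82]]
After line 3 (extend unpacks [48], adds 48): lst = [14, 3, 14, [96, 82], 48]
After line 4: result = len(lst) = 5

[14, 3, 14, [96, 82], 48]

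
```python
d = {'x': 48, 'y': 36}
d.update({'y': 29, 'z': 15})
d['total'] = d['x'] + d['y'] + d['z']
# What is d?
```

After line 1: d = {'x': 48, 'y': 36}
After line 2 (y overwritten, z added): d = {'x': 48, 'y': 29, 'z': 15}
After line 3 (total = 48 + 29 + 15 = 92): d = {'x': 48, 'y': 29, 'z': 15, 'total': 92}

{'x': 48, 'y': 29, 'z': 15, 'total': 92}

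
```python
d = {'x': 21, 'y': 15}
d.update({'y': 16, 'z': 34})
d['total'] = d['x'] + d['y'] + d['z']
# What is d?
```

After line 1: d = {'x': 21, 'y': 15}
After line 2 (y overwritten, z added): d = {'x': 21, 'y': 16, 'z': 34}
After line 3 (total = 21 + 16 + 34 = 71): d = {'x': 21, 'y': 16, 'z': 34, 'total': 71}

{'x': 21, 'y': 16, 'z': 34, 'total': 71}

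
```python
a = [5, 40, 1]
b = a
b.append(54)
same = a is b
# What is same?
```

After line 1: a = [5, 40, 1]
After line 2 (b = a is an alias, same object): a = [5, 40, 1], b = [5, 40, 1]
After line 3 (b.append mutates the shared list): a = [5, 40, 1, 54], b = [5, 40, 1, 54]
After line 4 (same = a is b; same object -> True): same = True

True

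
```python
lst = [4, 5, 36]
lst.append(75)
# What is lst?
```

[4, 5, 36, 75]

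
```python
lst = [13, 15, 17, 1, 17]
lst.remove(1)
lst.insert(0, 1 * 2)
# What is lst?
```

After line 1: lst = [13, 15, 17, 1, 17]
After line 2 (remove first 1): lst = [13, 15, 17, 17]
After line 3 (insert 2 at index 0): lst = [2, 13, 15, 17, 17]

[2, 13, 15, 17, 17]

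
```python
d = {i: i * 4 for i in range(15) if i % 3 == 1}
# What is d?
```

{1: 4, 4: 16, 7: 28, 10: 40, 13: 52}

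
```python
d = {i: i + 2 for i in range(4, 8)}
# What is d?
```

{4: 6, 5: 7, 6: 8, 7: 9}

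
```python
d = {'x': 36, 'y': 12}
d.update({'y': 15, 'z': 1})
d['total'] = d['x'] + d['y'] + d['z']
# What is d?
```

After line 1: d = {'x': 36, 'y': 12}
After line 2 (y overwritten, z added): d = {'x': 36, 'y': 15, 'z': 1}
After line 3 (total = 36 + 15 + 1 = 52): d = {'x': 36, 'y': 15, 'z': 1, 'total': 52}

{'x': 36, 'y': 15, 'z': 1, 'total': 52}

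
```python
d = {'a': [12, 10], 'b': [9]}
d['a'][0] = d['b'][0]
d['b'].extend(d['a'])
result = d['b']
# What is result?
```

After line 1: d = {'a': [12, 10], 'b': [9]}
After line 2 (a[0] = b[0] = 9): d = {'a': [9, 10], 'b': [9]}
After line 3 (b.extend(a) appends [9, 10]): d = {'a': [9, 10], 'b': [9, 9, 10]}
After line 4: result = d['b'] = [9, 9, 10]

[9, 9, 10]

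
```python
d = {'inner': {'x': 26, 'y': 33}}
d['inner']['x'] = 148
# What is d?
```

After line 1: d = {'inner': {'x': 26, 'y': 33}}
After line 2 (inner x overwritten): d = {'inner': {'x': 148, 'y': 33}}

{'inner': {'x': 148, 'y': 33}}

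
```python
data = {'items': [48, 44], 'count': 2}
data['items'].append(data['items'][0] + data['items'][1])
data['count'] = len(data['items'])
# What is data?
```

After line 1: data = {'items': [48, 44], 'count': 2}
After line 2 (append 48 + 44 = 92): data = {'items': [48, 44, 92], 'count': 2}
After line 3 (count = len(items) = 3): data = {'items': [48, 44, 92], 'count': 3}

{'items': [48, 44, 92], 'count': 3}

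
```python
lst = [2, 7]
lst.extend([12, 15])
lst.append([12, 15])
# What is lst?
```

After line 1: lst = [2, 7]
After line 2 (extend unpacks [12, 15]): lst = [2, 7, 12, 15]
After line 3 (append adds [12, 15] as single element): lst = [2, 7, 12, 15, [12, 15]]

[2, 7, 12, 15, [12, 15]]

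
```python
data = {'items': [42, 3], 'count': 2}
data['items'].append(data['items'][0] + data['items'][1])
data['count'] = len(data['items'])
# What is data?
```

After line 1: data = {'items': [42, 3], 'count': 2}
After line 2 (append 42 + 3 = 45): data = {'items': [42, 3, 45], 'count': 2}
After line 3 (count = len(items) = 3): data = {'items': [42, 3, 45], 'count': 3}

{'items': [42, 3, 45], 'count': 3}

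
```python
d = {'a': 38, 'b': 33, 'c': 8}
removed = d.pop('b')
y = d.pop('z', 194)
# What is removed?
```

After line 1: d = {'a': 38, 'b': 33, 'c': 8}
After line 2 (pop 'b' returns 33): d = {'a': 38, 'c': 8}, removed = 33
After line 3 (pop 'z' missing, returns default 194): d = {'a': 38, 'c': 8}, y = 194

33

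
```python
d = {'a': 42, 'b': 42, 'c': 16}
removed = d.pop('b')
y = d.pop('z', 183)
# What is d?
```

After line 1: d = {'a': 42, 'b': 42, 'c': 16}
After line 2 (pop 'b' returns 42): d = {'a': 42, 'c': 16}, removed = 42
After line 3 (pop 'z' missing, returns default 183): d = {'a': 42, 'c': 16}, y = 183

{'a': 42, 'c': 16}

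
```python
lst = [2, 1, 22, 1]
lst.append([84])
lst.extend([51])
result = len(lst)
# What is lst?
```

After line 1: lst = [2, 1, 22, 1]
After line 2 (append adds [84] as single element): lst = [2, 1, 22, 1, [84]]
After line 3 (extend unpacks [51], adds 51): lst = [2, 1, 22, 1, [84], 51]
After line 4: result = len(lst) = 6

[2, 1, 22, 1, [84], 51]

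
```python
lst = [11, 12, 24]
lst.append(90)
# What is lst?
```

[11, 12, 24, 90]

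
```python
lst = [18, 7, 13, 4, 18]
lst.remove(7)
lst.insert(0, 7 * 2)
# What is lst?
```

After line 1: lst = [18, 7, 13, 4, 18]
After line 2 (remove first 7): lst = [18, 13, 4, 18]
After line 3 (insert 14 at index 0): lst = [14, 18, 13, 4, 18]

[14, 18, 13, 4, 18]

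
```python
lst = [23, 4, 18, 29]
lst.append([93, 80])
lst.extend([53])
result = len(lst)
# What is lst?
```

After line 1: lst = [23, 4, 18, 29]
After line 2 (append adds [93, 80] as single element): lst = [23, 4, 18, 29, [93, 80]]
After line 3 (extend unpacks [53], adds 53): lst = [23, 4, 18, 29, [93, 80], 53]
After line 4: result = len(lst) = 6

[23, 4, 18, 29, [93, 80], 53]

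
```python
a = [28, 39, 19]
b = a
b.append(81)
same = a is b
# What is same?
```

After line 1: a = [28, 39, 19]
After line 2 (b = a is an alias, same object): a = [28, 39, 19], b = [28, 39, 19]
After line 3 (b.append mutates the shared list): a = [28, 39, 19, 81], b = [28, 39, 19, 81]
After line 4 (same = a is b; same object -> True): same = True

True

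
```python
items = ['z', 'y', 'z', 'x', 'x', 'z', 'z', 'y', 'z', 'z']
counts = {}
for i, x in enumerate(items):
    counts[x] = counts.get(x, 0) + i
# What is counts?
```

Initial: counts = {}, items = ['z', 'y', 'z', 'x', 'x', 'z', 'z', 'y', 'z', 'z']
i=0, x='z': counts = {'z': 0}
i=1, x='y': counts = {'z': 0, 'y': 1}
i=2, x='z': counts = {'z': 2, 'y': 1}
i=3, x='x': counts = {'z': 2, 'y': 1, 'x': 3}
i=4, x='x': counts = {'z': 2, 'y': 1, 'x': 7}
i=5, x='z': counts = {'z': 7, 'y': 1, 'x': 7}
i=6, x='z': counts = {'z': 13, 'y': 1, 'x': 7}
i=7, x='y': counts = {'z': 13, 'y': 8, 'x': 7}
i=8, x='z': counts = {'z': 21, 'y': 8, 'x': 7}
i=9, x='z': counts = {'z': 30, 'y': 8, 'x': 7}

{'z': 30, 'y': 8, 'x': 7}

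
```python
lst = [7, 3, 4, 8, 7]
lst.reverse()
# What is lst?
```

[7, 8, 4, 3, 7]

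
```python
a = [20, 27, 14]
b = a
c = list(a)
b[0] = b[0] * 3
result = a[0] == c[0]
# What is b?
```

After line 1: a = [20, 27, 14]
After line 2 (b = a, alias): a = [20, 27, 14], b = [20, 27, 14]
After line 3 (c = list(a) is a copy, new object): c = [20, 27, 14]
After line 4 (b[0] = 20 * 3 = 60; mutates shared a/b): a = b = [60, 27, 14], c = [20, 27, 14]
After line 5 (a[0] = 60, c[0] = 20; result = False)

[60, 27, 14]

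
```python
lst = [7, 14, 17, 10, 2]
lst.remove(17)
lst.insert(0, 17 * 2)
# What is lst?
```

After line 1: lst = [7, 14, 17, 10, 2]
After line 2 (remove first 17): lst = [7, 14, 10, 2]
After line 3 (insert 34 at index 0): lst = [34, 7, 14, 10, 2]

[34, 7, 14, 10, 2]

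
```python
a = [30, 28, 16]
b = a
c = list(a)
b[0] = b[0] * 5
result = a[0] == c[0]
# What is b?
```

After line 1: a = [30, 28, 16]
After line 2 (b = a, alias): a = [30, 28, 16], b = [30, 28, 16]
After line 3 (c = list(a) is a copy, new object): c = [30, 28, 16]
After line 4 (b[0] = 30 * 5 = 150; mutates shared a/b): a = b = [150, 28, 16], c = [30, 28, 16]
After line 5 (a[0] = 150, c[0] = 30; result = False)

[150, 28, 16]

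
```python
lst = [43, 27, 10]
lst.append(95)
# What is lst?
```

[43, 27, 10, 95]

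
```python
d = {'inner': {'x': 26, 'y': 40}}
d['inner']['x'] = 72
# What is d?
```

After line 1: d = {'inner': {'x': 26, 'y': 40}}
After line 2 (inner x overwritten): d = {'inner': {'x': 72, 'y': 40}}

{'inner': {'x': 72, 'y': 40}}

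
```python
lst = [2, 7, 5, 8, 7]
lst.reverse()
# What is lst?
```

[7, 8, 5, 7, 2]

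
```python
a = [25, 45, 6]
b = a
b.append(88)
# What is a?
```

After line 1: a = [25, 45, 6]
After line 2 (b = a is an alias, same object): a = [25, 45, 6], b = [25, 45, 6]
After line 3 (b.append mutates the shared list): a = [25, 45, 6, 88], b = [25, 45, 6, 88]

[25, 45, 6, 88]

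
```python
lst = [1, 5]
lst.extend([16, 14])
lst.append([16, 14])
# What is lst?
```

After line 1: lst = [1, 5]
After line 2 (extend unpacks [16, 14]): lst = [1, 5, 16, 14]
After line 3 (append adds [16, 14] as single element): lst = [1, 5, 16, 14, [16, 14]]

[1, 5, 16, 14, [16, 14]]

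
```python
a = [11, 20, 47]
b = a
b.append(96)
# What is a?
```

After line 1: a = [11, 20, 47]
After line 2 (b = a is an alias, same object): a = [11, 20, 47], b = [11, 20, 47]
After line 3 (b.append mutates the shared list): a = [11, 20, 47, 96], b = [11, 20, 47, 96]

[11, 20, 47, 96]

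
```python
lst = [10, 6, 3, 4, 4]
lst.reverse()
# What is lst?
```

[4, 4, 3, 6, 10]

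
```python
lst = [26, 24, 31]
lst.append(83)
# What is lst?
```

[26, 24, 31, 83]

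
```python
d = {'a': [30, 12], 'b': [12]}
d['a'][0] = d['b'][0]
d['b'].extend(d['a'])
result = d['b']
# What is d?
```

After line 1: d = {'a': [30, 12], 'b': [12]}
After line 2 (a[0] = b[0] = 12): d = {'a': [12, 12], 'b': [12]}
After line 3 (b.extend(a) appends [12, 12]): d = {'a': [12, 12], 'b': [12, 12, 12]}
After line 4: result = d['b'] = [12, 12, 12]

{'a': [12, 12], 'b': [12, 12, 12]}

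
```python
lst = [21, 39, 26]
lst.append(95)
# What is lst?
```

[21, 39, 26, 95]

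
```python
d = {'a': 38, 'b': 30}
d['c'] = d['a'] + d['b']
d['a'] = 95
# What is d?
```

After line 1: d = {'a': 38, 'b': 30}
After line 2 (d['c'] = 38 + 30): d = {'a': 38, 'b': 30, 'c': 68}
After line 3: d = {'a': 95, 'b': 30, 'c': 68}

{'a': 95, 'b': 30, 'c': 68}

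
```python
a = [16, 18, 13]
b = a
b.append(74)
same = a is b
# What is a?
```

After line 1: a = [16, 18, 13]
After line 2 (b = a is an alias, same object): a = [16, 18, 13], b = [16, 18, 13]
After line 3 (b.append mutates the shared list): a = [16, 18, 13, 74], b = [16, 18, 13, 74]
After line 4 (same = a is b; same object -> True): same = True

[16, 18, 13, 74]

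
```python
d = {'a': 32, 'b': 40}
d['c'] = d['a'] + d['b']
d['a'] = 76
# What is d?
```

After line 1: d = {'a': 32, 'b': 40}
After line 2 (d['c'] = 32 + 40): d = {'a': 32, 'b': 40, 'c': 72}
After line 3: d = {'a': 76, 'b': 40, 'c': 72}

{'a': 76, 'b': 40, 'c': 72}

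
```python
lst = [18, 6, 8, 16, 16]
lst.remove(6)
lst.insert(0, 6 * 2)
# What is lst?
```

After line 1: lst = [18, 6, 8, 16, 16]
After line 2 (remove first 6): lst = [18, 8, 16, 16]
After line 3 (insert 12 at index 0): lst = [12, 18, 8, 16, 16]

[12, 18, 8, 16, 16]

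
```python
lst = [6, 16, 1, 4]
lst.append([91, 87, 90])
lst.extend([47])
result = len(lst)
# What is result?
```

After line 1: lst = [6, 16, 1, 4]
After line 2 (append adds [91, 87, 90] as single element): lst = [6, 16, 1, 4, [91, 87, 90]]
After line 3 (extend unpacks [47], adds 47): lst = [6, 16, 1, 4, [91, 87, 90], 47]
After line 4: result = len(lst) = 6

6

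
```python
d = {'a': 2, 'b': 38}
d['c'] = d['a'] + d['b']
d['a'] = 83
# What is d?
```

After line 1: d = {'a': 2, 'b': 38}
After line 2 (d['c'] = 2 + 38): d = {'a': 2, 'b': 38, 'c': 40}
After line 3: d = {'a': 83, 'b': 38, 'c': 40}

{'a': 83, 'b': 38, 'c': 40}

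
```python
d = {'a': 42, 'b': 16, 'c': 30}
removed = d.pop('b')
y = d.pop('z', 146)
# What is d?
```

After line 1: d = {'a': 42, 'b': 16, 'c': 30}
After line 2 (pop 'b' returns 16): d = {'a': 42, 'c': 30}, removed = 16
After line 3 (pop 'z' missing, returns default 146): d = {'a': 42, 'c': 30}, y = 146

{'a': 42, 'c': 30}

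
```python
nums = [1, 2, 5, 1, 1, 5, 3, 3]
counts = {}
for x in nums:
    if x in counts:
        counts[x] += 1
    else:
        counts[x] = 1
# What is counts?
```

Initial: counts = {}, nums = [1, 2, 5, 1, 1, 5, 3, 3]
See 1: counts = {1: 1}
See 2: counts = {1: 1, 2: 1}
See 5: counts = {1: 1, 2: 1, 5: 1}
See 1: counts = {1: 2, 2: 1, 5: 1}
See 1: counts = {1: 3, 2: 1, 5: 1}
See 5: counts = {1: 3, 2: 1, 5: 2}
See 3: counts = {1: 3, 2: 1, 5: 2, 3: 1}
See 3: counts = {1: 3, 2: 1, 5: 2, 3: 2}

{1: 3, 2: 1, 5: 2, 3: 2}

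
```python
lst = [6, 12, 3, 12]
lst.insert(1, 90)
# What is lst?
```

[6, 90, 12, 3, 12]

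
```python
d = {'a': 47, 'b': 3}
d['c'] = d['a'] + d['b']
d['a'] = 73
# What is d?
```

After line 1: d = {'a': 47, 'b': 3}
After line 2 (d['c'] = 47 + 3): d = {'a': 47, 'b': 3, 'c': 50}
After line 3: d = {'a': 73, 'b': 3, 'c': 50}

{'a': 73, 'b': 3, 'c': 50}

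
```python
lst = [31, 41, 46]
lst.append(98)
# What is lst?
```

[31, 41, 46, 98]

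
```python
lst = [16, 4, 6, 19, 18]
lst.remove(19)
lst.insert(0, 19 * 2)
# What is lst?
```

After line 1: lst = [16, 4, 6, 19, 18]
After line 2 (remove first 19): lst = [16, 4, 6, 18]
After line 3 (insert 38 at index 0): lst = [38, 16, 4, 6, 18]

[38, 16, 4, 6, 18]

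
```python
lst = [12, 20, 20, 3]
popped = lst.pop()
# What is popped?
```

3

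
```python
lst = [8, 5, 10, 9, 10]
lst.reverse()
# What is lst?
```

[10, 9, 10, 5, 8]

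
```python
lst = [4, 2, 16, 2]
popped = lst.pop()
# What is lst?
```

[4, 2, 16]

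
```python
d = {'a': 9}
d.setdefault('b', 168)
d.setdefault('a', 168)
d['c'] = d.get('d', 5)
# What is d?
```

After line 1: d = {'a': 9}
After line 2 (setdefault adds 'b'=168): d = {'a': 9, 'b': 168}
After line 3 (setdefault 'a' no-op, already exists): d = {'a': 9, 'b': 168}
After line 4 (get('d', 5) returns default since 'd' not in d): d = {'a': 9, 'b': 168, 'c': 5}

{'a': 9, 'b': 168, 'c': 5}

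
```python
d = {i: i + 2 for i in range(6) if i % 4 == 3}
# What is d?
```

{3: 5}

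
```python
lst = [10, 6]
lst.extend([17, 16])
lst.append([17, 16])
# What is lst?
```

After line 1: lst = [10, 6]
After line 2 (extend unpacks [17, 16]): lst = [10, 6, 17, 16]
After line 3 (append adds [17, 16] as single element): lst = [10, 6, 17, 16, [17, 16]]

[10, 6, 17, 16, [17, 16]]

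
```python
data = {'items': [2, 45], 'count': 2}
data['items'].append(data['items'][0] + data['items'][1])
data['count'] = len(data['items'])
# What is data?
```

After line 1: data = {'items': [2, 45], 'count': 2}
After line 2 (append 2 + 45 = 47): data = {'items': [2, 45, 47], 'count': 2}
After line 3 (count = len(items) = 3): data = {'items': [2, 45, 47], 'count': 3}

{'items': [2, 45, 47], 'count': 3}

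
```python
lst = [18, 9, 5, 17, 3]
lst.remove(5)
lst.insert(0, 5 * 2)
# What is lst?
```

After line 1: lst = [18, 9, 5, 17, 3]
After line 2 (remove first 5): lst = [18, 9, 17, 3]
After line 3 (insert 10 at index 0): lst = [10, 18, 9, 17, 3]

[10, 18, 9, 17, 3]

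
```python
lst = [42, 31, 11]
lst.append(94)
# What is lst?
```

[42, 31, 11, 94]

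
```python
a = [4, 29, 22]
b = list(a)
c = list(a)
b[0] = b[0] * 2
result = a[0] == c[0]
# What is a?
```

After line 1: a = [4, 29, 22]
After line 2 (b = list(a), copy): a = [4, 29, 22], b = [4, 29, 22]
After line 3 (c = list(a) is a copy, new object): c = [4, 29, 22]
After line 4 (b[0] = 4 * 2 = 8; only b mutates (copy)): a = [4, 29, 22], b = [8, 29, 22], c = [4, 29, 22]
After line 5 (a[0] = 4, c[0] = 4; result = True)

[4, 29, 22]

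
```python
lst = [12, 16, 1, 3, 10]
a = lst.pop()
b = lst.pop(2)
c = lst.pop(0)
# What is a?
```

After line 1: lst = [12, 16, 1, 3, 10]
After line 2 (pop() -> a = 10): lst = [12, 16, 1, 3]
After line 3 (pop(2) -> b = 1): lst = [12, 16, 3]
After line 4 (pop(0) -> c = 12): lst = [16, 3]

10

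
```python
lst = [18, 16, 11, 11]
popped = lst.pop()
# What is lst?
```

[18, 16, 11]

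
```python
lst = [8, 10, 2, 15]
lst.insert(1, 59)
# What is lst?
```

[8, 59, 10, 2, 15]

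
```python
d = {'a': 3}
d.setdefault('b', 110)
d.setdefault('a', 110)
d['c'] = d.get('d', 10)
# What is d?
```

After line 1: d = {'a': 3}
After line 2 (setdefault adds 'b'=110): d = {'a': 3, 'b': 110}
After line 3 (setdefault 'a' no-op, already exists): d = {'a': 3, 'b': 110}
After line 4 (get('d', 10) returns default since 'd' not in d): d = {'a': 3, 'b': 110, 'c': 10}

{'a': 3, 'b': 110, 'c': 10}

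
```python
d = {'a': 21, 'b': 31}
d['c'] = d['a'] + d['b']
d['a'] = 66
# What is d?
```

After line 1: d = {'a': 21, 'b': 31}
After line 2 (d['c'] = 21 + 31): d = {'a': 21, 'b': 31, 'c': 52}
After line 3: d = {'a': 66, 'b': 31, 'c': 52}

{'a': 66, 'b': 31, 'c': 52}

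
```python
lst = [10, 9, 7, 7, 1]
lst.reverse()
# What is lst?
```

[1, 7, 7, 9, 10]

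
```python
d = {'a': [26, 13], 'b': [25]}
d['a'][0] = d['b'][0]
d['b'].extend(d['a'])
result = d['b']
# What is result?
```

After line 1: d = {'a': [26, 13], 'b': [25]}
After line 2 (a[0] = b[0] = 25): d = {'a': [25, 13], 'b': [25]}
After line 3 (b.extend(a) appends [25, 13]): d = {'a': [25, 13], 'b': [25, 25, 13]}
After line 4: result = d['b'] = [25, 25, 13]

[25, 25, 13]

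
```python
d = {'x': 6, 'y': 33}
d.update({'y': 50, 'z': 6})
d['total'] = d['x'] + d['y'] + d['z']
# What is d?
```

After line 1: d = {'x': 6, 'y': 33}
After line 2 (y overwritten, z added): d = {'x': 6, 'y': 50, 'z': 6}
After line 3 (total = 6 + 50 + 6 = 62): d = {'x': 6, 'y': 50, 'z': 6, 'total': 62}

{'x': 6, 'y': 50, 'z': 6, 'total': 62}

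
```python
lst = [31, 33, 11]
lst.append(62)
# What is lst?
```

[31, 33, 11, 62]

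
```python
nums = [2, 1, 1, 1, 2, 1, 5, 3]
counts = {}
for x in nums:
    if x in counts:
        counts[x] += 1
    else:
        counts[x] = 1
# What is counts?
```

Initial: counts = {}, nums = [2, 1, 1, 1, 2, 1, 5, 3]
See 2: counts = {2: 1}
See 1: counts = {2: 1, 1: 1}
See 1: counts = {2: 1, 1: 2}
See 1: counts = {2: 1, 1: 3}
See 2: counts = {2: 2, 1: 3}
See 1: counts = {2: 2, 1: 4}
See 5: counts = {2: 2, 1: 4, 5: 1}
See 3: counts = {2: 2, 1: 4, 5: 1, 3: 1}

{2: 2, 1: 4, 5: 1, 3: 1}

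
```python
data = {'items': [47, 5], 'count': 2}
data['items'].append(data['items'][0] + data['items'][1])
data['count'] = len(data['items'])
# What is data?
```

After line 1: data = {'items': [47, 5], 'count': 2}
After line 2 (append 47 + 5 = 52): data = {'items': [47, 5, 52], 'count': 2}
After line 3 (count = len(items) = 3): data = {'items': [47, 5, 52], 'count': 3}

{'items': [47, 5, 52], 'count': 3}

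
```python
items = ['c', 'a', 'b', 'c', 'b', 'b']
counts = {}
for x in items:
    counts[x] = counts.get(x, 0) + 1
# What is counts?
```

Initial: counts = {}, items = ['c', 'a', 'b', 'c', 'b', 'b']
See 'c': counts = {'c': 1}
See 'a': counts = {'c': 1, 'a': 1}
See 'b': counts = {'c': 1, 'a': 1, 'b': 1}
See 'c': counts = {'c': 2, 'a': 1, 'b': 1}
See 'b': counts = {'c': 2, 'a': 1, 'b': 2}
See 'b': counts = {'c': 2, 'a': 1, 'b': 3}

{'c': 2, 'a': 1, 'b': 3}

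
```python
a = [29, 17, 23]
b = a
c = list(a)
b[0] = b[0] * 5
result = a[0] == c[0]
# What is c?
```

After line 1: a = [29, 17, 23]
After line 2 (b = a, alias): a = [29, 17, 23], b = [29, 17, 23]
After line 3 (c = list(a) is a copy, new object): c = [29, 17, 23]
After line 4 (b[0] = 29 * 5 = 145; mutates shared a/b): a = b = [145, 17, 23], c = [29, 17, 23]
After line 5 (a[0] = 145, c[0] = 29; result = False)

[29, 17, 23]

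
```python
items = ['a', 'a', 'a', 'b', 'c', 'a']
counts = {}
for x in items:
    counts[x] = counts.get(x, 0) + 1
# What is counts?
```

Initial: counts = {}, items = ['a', 'a', 'a', 'b', 'c', 'a']
See 'a': counts = {'a': 1}
See 'a': counts = {'a': 2}
See 'a': counts = {'a': 3}
See 'b': counts = {'a': 3, 'b': 1}
See 'c': counts = {'a': 3, 'b': 1, 'c': 1}
See 'a': counts = {'a': 4, 'b': 1, 'c': 1}

{'a': 4, 'b': 1, 'c': 1}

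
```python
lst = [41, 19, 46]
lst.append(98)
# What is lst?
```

[41, 19, 46, 98]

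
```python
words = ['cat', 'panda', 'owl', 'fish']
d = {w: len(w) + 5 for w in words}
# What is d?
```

{'cat': 8, 'panda': 10, 'owl': 8, 'fish': 9}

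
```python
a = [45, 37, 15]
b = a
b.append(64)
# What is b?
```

After line 1: a = [45, 37, 15]
After line 2 (b = a is an alias, same object): a = [45, 37, 15], b = [45, 37, 15]
After line 3 (b.append mutates the shared list): a = [45, 37, 15, 64], b = [45, 37, 15, 64]

[45, 37, 15, 64]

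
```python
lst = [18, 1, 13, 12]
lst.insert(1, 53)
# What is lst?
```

[18, 53, 1, 13, 12]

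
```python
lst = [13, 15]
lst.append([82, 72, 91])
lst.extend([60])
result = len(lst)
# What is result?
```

After line 1: lst = [13, 15]
After line 2 (append adds [82, 72, 91] as single element): lst = [13, 15, [82, 72, 91]]
After line 3 (extend unpacks [60], adds 60): lst = [13, 15, [82, 72, 91], 60]
After line 4: result = len(lst) = 4

4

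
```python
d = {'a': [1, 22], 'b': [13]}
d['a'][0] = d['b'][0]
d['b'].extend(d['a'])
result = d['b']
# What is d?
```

After line 1: d = {'a': [1, 22], 'b': [13]}
After line 2 (a[0] = b[0] = 13): d = {'a': [13, 22], 'b': [13]}
After line 3 (b.extend(a) appends [13, 22]): d = {'a': [13, 22], 'b': [13, 13, 22]}
After line 4: result = d['b'] = [13, 13, 22]

{'a': [13, 22], 'b': [13, 13, 22]}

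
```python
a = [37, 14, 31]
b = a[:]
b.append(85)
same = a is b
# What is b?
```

After line 1: a = [37, 14, 31]
After line 2 (b = a[:] is a shallow copy, new object): a = [37, 14, 31], b = [37, 14, 31]
After line 3 (append only mutates b): a = [37, 14, 31], b = [37, 14, 31, 85]
After line 4 (same = a is b; different objects -> False): same = False

[37, 14, 31, 85]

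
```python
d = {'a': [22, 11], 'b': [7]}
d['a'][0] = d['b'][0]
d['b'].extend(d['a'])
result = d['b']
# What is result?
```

After line 1: d = {'a': [22, 11], 'b': [7]}
After line 2 (a[0] = b[0] = 7): d = {'a': [7, 11], 'b': [7]}
After line 3 (b.extend(a) appends [7, 11]): d = {'a': [7, 11], 'b': [7, 7, 11]}
After line 4: result = d['b'] = [7, 7, 11]

[7, 7, 11]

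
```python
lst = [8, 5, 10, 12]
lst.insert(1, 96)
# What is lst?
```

[8, 96, 5, 10, 12]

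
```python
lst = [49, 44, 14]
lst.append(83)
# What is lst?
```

[49, 44, 14, 83]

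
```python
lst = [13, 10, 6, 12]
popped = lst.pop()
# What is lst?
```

[13, 10, 6]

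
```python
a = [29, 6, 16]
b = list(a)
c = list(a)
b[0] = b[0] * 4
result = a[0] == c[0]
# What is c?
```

After line 1: a = [29, 6, 16]
After line 2 (b = list(a), copy): a = [29, 6, 16], b = [29, 6, 16]
After line 3 (c = list(a) is a copy, new object): c = [29, 6, 16]
After line 4 (b[0] = 29 * 4 = 116; only b mutates (copy)): a = [29, 6, 16], b = [116, 6, 16], c = [29, 6, 16]
After line 5 (a[0] = 29, c[0] = 29; result = True)

[29, 6, 16]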